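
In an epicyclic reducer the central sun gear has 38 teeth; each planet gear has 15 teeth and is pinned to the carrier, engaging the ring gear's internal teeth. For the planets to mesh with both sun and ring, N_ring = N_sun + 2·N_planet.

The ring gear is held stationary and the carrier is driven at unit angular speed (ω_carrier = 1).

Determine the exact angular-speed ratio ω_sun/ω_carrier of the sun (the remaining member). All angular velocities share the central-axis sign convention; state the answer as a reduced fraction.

53/19

N_ring = 38 + 2·15 = 68
38(ω_s−ω_c) = −68(ω_r−ω_c),  ω_r=0, ω_c=1
ω_s = 1 − (68/38)(0−1) = 53/19
ω_s/ω_c = 53/19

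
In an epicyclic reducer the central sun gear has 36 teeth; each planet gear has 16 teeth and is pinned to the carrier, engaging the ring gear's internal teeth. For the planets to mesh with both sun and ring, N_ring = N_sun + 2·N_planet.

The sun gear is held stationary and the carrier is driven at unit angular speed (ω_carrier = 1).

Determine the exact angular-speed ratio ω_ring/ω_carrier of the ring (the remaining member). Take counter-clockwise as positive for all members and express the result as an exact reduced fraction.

26/17

N_ring = 36 + 2·16 = 68
36(ω_s−ω_c) = −68(ω_r−ω_c),  ω_s=0, ω_c=1
ω_r = 1 − (36/68)(0−1) = 26/17
ω_r/ω_c = 26/17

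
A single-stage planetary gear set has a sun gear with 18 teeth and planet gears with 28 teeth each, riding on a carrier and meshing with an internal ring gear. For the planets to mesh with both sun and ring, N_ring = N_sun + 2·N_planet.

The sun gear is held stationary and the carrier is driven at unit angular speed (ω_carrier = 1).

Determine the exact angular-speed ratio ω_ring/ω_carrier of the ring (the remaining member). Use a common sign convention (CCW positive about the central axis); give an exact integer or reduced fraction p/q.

N_ring = 18 + 2·28 = 74
18(ω_s−ω_c) = −74(ω_r−ω_c),  ω_s=0, ω_c=1
ω_r = 1 − (18/74)(0−1) = 46/37
ω_r/ω_c = 46/37

46/37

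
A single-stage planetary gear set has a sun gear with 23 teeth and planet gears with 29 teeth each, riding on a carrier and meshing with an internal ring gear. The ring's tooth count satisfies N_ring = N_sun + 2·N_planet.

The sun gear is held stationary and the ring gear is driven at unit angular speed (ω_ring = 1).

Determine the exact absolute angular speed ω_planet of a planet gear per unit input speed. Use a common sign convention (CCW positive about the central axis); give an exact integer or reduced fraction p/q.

N_ring = 23 + 2·29 = 81
23(ω_s−ω_c) = −81(ω_r−ω_c),  ω_s=0, ω_r=1
23(0−ω_c) = −81(1−ω_c)  ⇒  104ω_c = 81  ⇒  ω_c = 81/104
sun–planet: 23·(0−81/104) = −29·(ω_p−ω_c)  ⇒  ω_p−ω_c = −(23/29)·(-81/104) = 1863/3016
ω_p = 81/104 + 1863/3016 = 81/58

81/58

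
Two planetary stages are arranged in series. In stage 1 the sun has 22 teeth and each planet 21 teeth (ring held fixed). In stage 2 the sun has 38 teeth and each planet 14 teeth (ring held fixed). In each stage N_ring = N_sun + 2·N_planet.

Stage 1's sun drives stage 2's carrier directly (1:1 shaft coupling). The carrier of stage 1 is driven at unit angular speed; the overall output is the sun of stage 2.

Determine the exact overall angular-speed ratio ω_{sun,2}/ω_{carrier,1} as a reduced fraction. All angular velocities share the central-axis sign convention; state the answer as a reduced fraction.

2236/209

Stage 1: N_ring = 22 + 2·21 = 64
Stage 1: 22(ω_s−ω_c) = −64(ω_r−ω_c),  ω_r=0, ω_c=1
Stage 1: ω_s = 1 − (64/22)(0−1) = 43/11
  ⇒ ω_s¹/ω_c¹ = 43/11
Stage 2: N_ring = 38 + 2·14 = 66
Stage 2: 38(ω_s−ω_c) = −66(ω_r−ω_c),  ω_r=0, ω_c=1
Stage 2: ω_s = 1 − (66/38)(0−1) = 52/19
  ⇒ ω_s²/ω_c² = 52/19
Coupling ω_c² = ω_s¹ ⇒ overall = 43/11 × 52/19 = 2236/209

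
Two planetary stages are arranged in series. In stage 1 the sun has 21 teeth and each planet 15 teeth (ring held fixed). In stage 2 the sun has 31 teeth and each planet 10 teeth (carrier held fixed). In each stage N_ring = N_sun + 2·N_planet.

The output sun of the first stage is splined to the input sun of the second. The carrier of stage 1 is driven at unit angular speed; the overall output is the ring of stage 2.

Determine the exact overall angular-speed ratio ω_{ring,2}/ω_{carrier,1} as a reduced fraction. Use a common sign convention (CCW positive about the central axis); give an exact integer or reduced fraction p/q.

-248/119

Stage 1: N_ring = 21 + 2·15 = 51
Stage 1: 21(ω_s−ω_c) = −51(ω_r−ω_c),  ω_r=0, ω_c=1
Stage 1: ω_s = 1 − (51/21)(0−1) = 24/7
  ⇒ ω_s¹/ω_c¹ = 24/7
Stage 2: N_ring = 31 + 2·10 = 51
Stage 2: 31(ω_s−ω_c) = −51(ω_r−ω_c),  ω_c=0, ω_s=1
Stage 2: ω_r = 0 − (31/51)(1−0) = -31/51
  ⇒ ω_r²/ω_s² = -31/51
Coupling ω_s² = ω_s¹ ⇒ overall = 24/7 × -31/51 = -248/119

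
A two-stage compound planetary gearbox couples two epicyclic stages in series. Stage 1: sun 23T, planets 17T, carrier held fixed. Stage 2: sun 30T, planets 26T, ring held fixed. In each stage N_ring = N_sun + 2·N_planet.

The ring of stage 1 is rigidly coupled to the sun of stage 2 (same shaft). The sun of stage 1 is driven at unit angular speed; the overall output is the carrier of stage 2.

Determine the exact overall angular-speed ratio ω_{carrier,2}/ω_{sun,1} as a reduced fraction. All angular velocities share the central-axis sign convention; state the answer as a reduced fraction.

-115/1064

Stage 1: N_ring = 23 + 2·17 = 57
Stage 1: 23(ω_s−ω_c) = −57(ω_r−ω_c),  ω_c=0, ω_s=1
Stage 1: ω_r = 0 − (23/57)(1−0) = -23/57
  ⇒ ω_r¹/ω_s¹ = -23/57
Stage 2: N_ring = 30 + 2·26 = 82
Stage 2: 30(ω_s−ω_c) = −82(ω_r−ω_c),  ω_r=0, ω_s=1
Stage 2: 30(1−ω_c) = −82(0−ω_c)  ⇒  112ω_c = 30  ⇒  ω_c = 15/56
  ⇒ ω_c²/ω_s² = 15/56
Coupling ω_s² = ω_r¹ ⇒ overall = -23/57 × 15/56 = -115/1064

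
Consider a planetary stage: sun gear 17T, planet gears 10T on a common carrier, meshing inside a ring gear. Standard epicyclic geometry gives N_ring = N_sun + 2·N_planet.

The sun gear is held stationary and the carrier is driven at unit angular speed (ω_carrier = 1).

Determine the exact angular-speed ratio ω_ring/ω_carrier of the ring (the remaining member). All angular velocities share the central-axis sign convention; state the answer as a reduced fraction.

54/37

N_ring = 17 + 2·10 = 37
17(ω_s−ω_c) = −37(ω_r−ω_c),  ω_s=0, ω_c=1
ω_r = 1 − (17/37)(0−1) = 54/37
ω_r/ω_c = 54/37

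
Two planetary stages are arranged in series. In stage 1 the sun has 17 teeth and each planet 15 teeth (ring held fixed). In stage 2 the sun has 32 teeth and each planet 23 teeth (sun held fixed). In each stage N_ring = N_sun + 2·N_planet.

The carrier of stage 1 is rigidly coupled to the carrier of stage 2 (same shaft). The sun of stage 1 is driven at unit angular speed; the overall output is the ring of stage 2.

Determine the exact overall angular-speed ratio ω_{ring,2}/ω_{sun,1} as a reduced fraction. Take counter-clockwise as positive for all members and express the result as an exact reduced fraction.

935/2496

Stage 1: N_ring = 17 + 2·15 = 47
Stage 1: 17(ω_s−ω_c) = −47(ω_r−ω_c),  ω_r=0, ω_s=1
Stage 1: 17(1−ω_c) = −47(0−ω_c)  ⇒  64ω_c = 17  ⇒  ω_c = 17/64
  ⇒ ω_c¹/ω_s¹ = 17/64
Stage 2: N_ring = 32 + 2·23 = 78
Stage 2: 32(ω_s−ω_c) = −78(ω_r−ω_c),  ω_s=0, ω_c=1
Stage 2: ω_r = 1 − (32/78)(0−1) = 55/39
  ⇒ ω_r²/ω_c² = 55/39
Coupling ω_c² = ω_c¹ ⇒ overall = 17/64 × 55/39 = 935/2496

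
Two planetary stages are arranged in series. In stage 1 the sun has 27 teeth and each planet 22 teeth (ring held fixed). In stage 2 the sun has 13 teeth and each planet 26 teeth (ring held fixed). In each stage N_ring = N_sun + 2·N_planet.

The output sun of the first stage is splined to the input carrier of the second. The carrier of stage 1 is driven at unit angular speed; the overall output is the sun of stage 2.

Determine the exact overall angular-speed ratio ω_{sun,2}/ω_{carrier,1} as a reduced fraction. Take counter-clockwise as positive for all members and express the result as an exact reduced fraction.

196/9

Stage 1: N_ring = 27 + 2·22 = 71
Stage 1: 27(ω_s−ω_c) = −71(ω_r−ω_c),  ω_r=0, ω_c=1
Stage 1: ω_s = 1 − (71/27)(0−1) = 98/27
  ⇒ ω_s¹/ω_c¹ = 98/27
Stage 2: N_ring = 13 + 2·26 = 65
Stage 2: 13(ω_s−ω_c) = −65(ω_r−ω_c),  ω_r=0, ω_c=1
Stage 2: ω_s = 1 − (65/13)(0−1) = 6
  ⇒ ω_s²/ω_c² = 6
Coupling ω_c² = ω_s¹ ⇒ overall = 98/27 × 6 = 196/9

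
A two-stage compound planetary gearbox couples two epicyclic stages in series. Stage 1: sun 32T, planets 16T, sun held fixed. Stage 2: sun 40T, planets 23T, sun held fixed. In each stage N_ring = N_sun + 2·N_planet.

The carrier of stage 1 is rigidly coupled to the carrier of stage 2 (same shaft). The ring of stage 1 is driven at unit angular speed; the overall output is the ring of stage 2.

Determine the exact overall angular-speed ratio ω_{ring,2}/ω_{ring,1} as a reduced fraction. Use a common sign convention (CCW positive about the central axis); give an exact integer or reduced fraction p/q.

42/43

Stage 1: N_ring = 32 + 2·16 = 64
Stage 1: 32(ω_s−ω_c) = −64(ω_r−ω_c),  ω_s=0, ω_r=1
Stage 1: 32(0−ω_c) = −64(1−ω_c)  ⇒  96ω_c = 64  ⇒  ω_c = 2/3
  ⇒ ω_c¹/ω_r¹ = 2/3
Stage 2: N_ring = 40 + 2·23 = 86
Stage 2: 40(ω_s−ω_c) = −86(ω_r−ω_c),  ω_s=0, ω_c=1
Stage 2: ω_r = 1 − (40/86)(0−1) = 63/43
  ⇒ ω_r²/ω_c² = 63/43
Coupling ω_c² = ω_c¹ ⇒ overall = 2/3 × 63/43 = 42/43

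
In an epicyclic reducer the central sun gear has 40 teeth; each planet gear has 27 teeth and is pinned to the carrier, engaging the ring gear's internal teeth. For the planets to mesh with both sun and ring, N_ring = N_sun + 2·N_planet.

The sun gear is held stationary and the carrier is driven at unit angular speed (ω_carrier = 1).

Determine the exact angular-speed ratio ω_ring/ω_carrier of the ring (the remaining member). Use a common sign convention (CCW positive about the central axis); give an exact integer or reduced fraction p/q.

N_ring = 40 + 2·27 = 94
40(ω_s−ω_c) = −94(ω_r−ω_c),  ω_s=0, ω_c=1
ω_r = 1 − (40/94)(0−1) = 67/47
ω_r/ω_c = 67/47

67/47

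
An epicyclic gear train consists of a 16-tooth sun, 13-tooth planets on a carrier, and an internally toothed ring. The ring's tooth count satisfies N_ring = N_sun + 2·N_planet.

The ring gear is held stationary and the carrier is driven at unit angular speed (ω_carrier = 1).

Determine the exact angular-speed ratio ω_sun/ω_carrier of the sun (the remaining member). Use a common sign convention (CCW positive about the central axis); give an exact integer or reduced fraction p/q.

29/8

N_ring = 16 + 2·13 = 42
16(ω_s−ω_c) = −42(ω_r−ω_c),  ω_r=0, ω_c=1
ω_s = 1 − (42/16)(0−1) = 29/8
ω_s/ω_c = 29/8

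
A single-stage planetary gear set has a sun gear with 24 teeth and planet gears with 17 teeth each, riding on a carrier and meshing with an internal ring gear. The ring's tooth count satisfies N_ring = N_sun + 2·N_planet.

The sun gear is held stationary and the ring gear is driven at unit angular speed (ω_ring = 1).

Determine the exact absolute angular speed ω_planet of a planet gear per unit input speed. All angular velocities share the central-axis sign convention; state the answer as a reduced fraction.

N_ring = 24 + 2·17 = 58
24(ω_s−ω_c) = −58(ω_r−ω_c),  ω_s=0, ω_r=1
24(0−ω_c) = −58(1−ω_c)  ⇒  82ω_c = 58  ⇒  ω_c = 29/41
sun–planet: 24·(0−29/41) = −17·(ω_p−ω_c)  ⇒  ω_p−ω_c = −(24/17)·(-29/41) = 696/697
ω_p = 29/41 + 696/697 = 29/17

29/17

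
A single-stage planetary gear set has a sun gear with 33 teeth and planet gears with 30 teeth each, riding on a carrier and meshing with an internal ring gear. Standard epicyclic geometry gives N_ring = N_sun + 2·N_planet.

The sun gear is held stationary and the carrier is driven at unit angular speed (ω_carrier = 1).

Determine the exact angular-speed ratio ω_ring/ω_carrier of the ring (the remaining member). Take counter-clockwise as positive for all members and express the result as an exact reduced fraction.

42/31

N_ring = 33 + 2·30 = 93
33(ω_s−ω_c) = −93(ω_r−ω_c),  ω_s=0, ω_c=1
ω_r = 1 − (33/93)(0−1) = 42/31
ω_r/ω_c = 42/31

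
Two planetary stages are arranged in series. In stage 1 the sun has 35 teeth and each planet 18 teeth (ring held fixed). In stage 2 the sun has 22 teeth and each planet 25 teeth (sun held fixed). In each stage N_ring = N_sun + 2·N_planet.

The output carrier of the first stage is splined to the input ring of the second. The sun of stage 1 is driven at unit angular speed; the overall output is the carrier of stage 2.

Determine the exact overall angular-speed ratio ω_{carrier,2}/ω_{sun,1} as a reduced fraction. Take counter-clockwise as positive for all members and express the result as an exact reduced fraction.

Stage 1: N_ring = 35 + 2·18 = 71
Stage 1: 35(ω_s−ω_c) = −71(ω_r−ω_c),  ω_r=0, ω_s=1
Stage 1: 35(1−ω_c) = −71(0−ω_c)  ⇒  106ω_c = 35  ⇒  ω_c = 35/106
  ⇒ ω_c¹/ω_s¹ = 35/106
Stage 2: N_ring = 22 + 2·25 = 72
Stage 2: 22(ω_s−ω_c) = −72(ω_r−ω_c),  ω_s=0, ω_r=1
Stage 2: 22(0−ω_c) = −72(1−ω_c)  ⇒  94ω_c = 72  ⇒  ω_c = 36/47
  ⇒ ω_c²/ω_r² = 36/47
Coupling ω_r² = ω_c¹ ⇒ overall = 35/106 × 36/47 = 630/2491

630/2491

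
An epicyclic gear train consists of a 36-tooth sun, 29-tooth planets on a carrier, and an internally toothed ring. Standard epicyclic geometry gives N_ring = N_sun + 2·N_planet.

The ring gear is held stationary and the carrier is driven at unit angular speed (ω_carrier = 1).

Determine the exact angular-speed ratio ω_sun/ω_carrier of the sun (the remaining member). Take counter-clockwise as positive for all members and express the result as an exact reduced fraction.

65/18

N_ring = 36 + 2·29 = 94
36(ω_s−ω_c) = −94(ω_r−ω_c),  ω_r=0, ω_c=1
ω_s = 1 − (94/36)(0−1) = 65/18
ω_s/ω_c = 65/18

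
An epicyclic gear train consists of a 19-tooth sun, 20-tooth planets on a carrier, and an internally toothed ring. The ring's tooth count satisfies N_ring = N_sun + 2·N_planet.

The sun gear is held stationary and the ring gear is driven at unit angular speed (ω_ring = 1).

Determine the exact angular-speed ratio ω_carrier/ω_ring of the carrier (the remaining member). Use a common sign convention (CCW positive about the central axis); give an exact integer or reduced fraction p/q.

59/78

N_ring = 19 + 2·20 = 59
19(ω_s−ω_c) = −59(ω_r−ω_c),  ω_s=0, ω_r=1
19(0−ω_c) = −59(1−ω_c)  ⇒  78ω_c = 59  ⇒  ω_c = 59/78
ω_c/ω_r = 59/78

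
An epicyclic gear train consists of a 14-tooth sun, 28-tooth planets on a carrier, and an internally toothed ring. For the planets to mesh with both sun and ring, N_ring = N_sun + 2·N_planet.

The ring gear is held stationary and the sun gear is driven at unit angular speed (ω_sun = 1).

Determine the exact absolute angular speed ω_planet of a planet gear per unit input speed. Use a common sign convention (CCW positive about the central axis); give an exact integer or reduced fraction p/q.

-1/4

N_ring = 14 + 2·28 = 70
14(ω_s−ω_c) = −70(ω_r−ω_c),  ω_r=0, ω_s=1
14(1−ω_c) = −70(0−ω_c)  ⇒  84ω_c = 14  ⇒  ω_c = 1/6
sun–planet: 14·(1−1/6) = −28·(ω_p−ω_c)  ⇒  ω_p−ω_c = −(14/28)·(5/6) = -5/12
ω_p = 1/6 − 5/12 = -1/4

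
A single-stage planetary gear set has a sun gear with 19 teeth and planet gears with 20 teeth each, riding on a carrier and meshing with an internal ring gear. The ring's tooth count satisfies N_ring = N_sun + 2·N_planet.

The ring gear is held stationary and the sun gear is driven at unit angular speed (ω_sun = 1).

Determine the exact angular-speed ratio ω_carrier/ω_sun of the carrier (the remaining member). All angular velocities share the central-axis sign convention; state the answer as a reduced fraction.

N_ring = 19 + 2·20 = 59
19(ω_s−ω_c) = −59(ω_r−ω_c),  ω_r=0, ω_s=1
19(1−ω_c) = −59(0−ω_c)  ⇒  78ω_c = 19  ⇒  ω_c = 19/78
ω_c/ω_s = 19/78

19/78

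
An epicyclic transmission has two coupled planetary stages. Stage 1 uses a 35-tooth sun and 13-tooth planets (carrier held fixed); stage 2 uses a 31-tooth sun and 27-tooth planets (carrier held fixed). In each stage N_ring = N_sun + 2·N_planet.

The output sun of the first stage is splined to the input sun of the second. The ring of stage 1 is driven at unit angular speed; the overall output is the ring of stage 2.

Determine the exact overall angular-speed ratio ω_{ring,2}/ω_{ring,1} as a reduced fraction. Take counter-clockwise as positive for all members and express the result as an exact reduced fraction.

1891/2975

Stage 1: N_ring = 35 + 2·13 = 61
Stage 1: 35(ω_s−ω_c) = −61(ω_r−ω_c),  ω_c=0, ω_r=1
Stage 1: ω_s = 0 − (61/35)(1−0) = -61/35
  ⇒ ω_s¹/ω_r¹ = -61/35
Stage 2: N_ring = 31 + 2·27 = 85
Stage 2: 31(ω_s−ω_c) = −85(ω_r−ω_c),  ω_c=0, ω_s=1
Stage 2: ω_r = 0 − (31/85)(1−0) = -31/85
  ⇒ ω_r²/ω_s² = -31/85
Coupling ω_s² = ω_s¹ ⇒ overall = -61/35 × -31/85 = 1891/2975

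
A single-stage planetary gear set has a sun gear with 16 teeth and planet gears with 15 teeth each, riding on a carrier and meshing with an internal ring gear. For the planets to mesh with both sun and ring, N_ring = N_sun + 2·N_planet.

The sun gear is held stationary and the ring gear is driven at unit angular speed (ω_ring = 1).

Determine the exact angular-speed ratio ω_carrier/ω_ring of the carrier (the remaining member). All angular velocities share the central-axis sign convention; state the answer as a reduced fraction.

23/31

N_ring = 16 + 2·15 = 46
16(ω_s−ω_c) = −46(ω_r−ω_c),  ω_s=0, ω_r=1
16(0−ω_c) = −46(1−ω_c)  ⇒  62ω_c = 46  ⇒  ω_c = 23/31
ω_c/ω_r = 23/31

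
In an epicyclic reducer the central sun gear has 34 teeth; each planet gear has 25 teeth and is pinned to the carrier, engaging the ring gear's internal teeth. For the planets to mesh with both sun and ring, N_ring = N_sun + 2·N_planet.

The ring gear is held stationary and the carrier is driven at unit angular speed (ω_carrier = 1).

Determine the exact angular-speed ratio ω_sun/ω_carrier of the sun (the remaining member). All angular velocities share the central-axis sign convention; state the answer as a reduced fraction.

59/17

N_ring = 34 + 2·25 = 84
34(ω_s−ω_c) = −84(ω_r−ω_c),  ω_r=0, ω_c=1
ω_s = 1 − (84/34)(0−1) = 59/17
ω_s/ω_c = 59/17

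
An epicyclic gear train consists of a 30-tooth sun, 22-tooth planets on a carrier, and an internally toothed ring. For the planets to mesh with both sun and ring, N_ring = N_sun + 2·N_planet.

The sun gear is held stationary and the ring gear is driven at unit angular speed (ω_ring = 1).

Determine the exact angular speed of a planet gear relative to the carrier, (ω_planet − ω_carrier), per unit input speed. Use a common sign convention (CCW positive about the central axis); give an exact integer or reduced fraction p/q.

555/572

N_ring = 30 + 2·22 = 74
30(ω_s−ω_c) = −74(ω_r−ω_c),  ω_s=0, ω_r=1
30(0−ω_c) = −74(1−ω_c)  ⇒  104ω_c = 74  ⇒  ω_c = 37/52
sun–planet: 30·(0−37/52) = −22·(ω_p−ω_c)  ⇒  ω_p−ω_c = −(30/22)·(-37/52) = 555/572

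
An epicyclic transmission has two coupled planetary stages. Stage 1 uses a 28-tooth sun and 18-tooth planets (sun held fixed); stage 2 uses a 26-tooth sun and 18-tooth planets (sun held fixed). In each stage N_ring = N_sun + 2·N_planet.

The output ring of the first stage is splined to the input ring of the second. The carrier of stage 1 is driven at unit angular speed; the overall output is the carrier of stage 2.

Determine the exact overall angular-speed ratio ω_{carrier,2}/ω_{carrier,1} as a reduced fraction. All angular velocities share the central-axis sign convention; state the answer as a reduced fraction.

713/704

Stage 1: N_ring = 28 + 2·18 = 64
Stage 1: 28(ω_s−ω_c) = −64(ω_r−ω_c),  ω_s=0, ω_c=1
Stage 1: ω_r = 1 − (28/64)(0−1) = 23/16
  ⇒ ω_r¹/ω_c¹ = 23/16
Stage 2: N_ring = 26 + 2·18 = 62
Stage 2: 26(ω_s−ω_c) = −62(ω_r−ω_c),  ω_s=0, ω_r=1
Stage 2: 26(0−ω_c) = −62(1−ω_c)  ⇒  88ω_c = 62  ⇒  ω_c = 31/44
  ⇒ ω_c²/ω_r² = 31/44
Coupling ω_r² = ω_r¹ ⇒ overall = 23/16 × 31/44 = 713/704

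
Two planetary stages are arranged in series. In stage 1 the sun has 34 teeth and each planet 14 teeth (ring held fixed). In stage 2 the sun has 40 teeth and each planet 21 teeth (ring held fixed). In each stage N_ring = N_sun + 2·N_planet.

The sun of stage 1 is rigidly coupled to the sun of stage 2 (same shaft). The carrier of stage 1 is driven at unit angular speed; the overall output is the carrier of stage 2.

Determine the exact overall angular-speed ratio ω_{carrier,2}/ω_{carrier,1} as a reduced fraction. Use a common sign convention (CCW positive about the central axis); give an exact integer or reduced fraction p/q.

Stage 1: N_ring = 34 + 2·14 = 62
Stage 1: 34(ω_s−ω_c) = −62(ω_r−ω_c),  ω_r=0, ω_c=1
Stage 1: ω_s = 1 − (62/34)(0−1) = 48/17
  ⇒ ω_s¹/ω_c¹ = 48/17
Stage 2: N_ring = 40 + 2·21 = 82
Stage 2: 40(ω_s−ω_c) = −82(ω_r−ω_c),  ω_r=0, ω_s=1
Stage 2: 40(1−ω_c) = −82(0−ω_c)  ⇒  122ω_c = 40  ⇒  ω_c = 20/61
  ⇒ ω_c²/ω_s² = 20/61
Coupling ω_s² = ω_s¹ ⇒ overall = 48/17 × 20/61 = 960/1037

960/1037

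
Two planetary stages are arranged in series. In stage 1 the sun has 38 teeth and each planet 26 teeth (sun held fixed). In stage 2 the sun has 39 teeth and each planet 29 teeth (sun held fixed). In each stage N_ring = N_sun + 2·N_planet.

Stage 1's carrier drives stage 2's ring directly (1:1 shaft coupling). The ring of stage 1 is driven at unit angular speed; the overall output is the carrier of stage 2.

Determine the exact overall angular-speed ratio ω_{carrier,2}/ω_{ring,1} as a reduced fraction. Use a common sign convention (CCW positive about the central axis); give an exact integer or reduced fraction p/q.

Stage 1: N_ring = 38 + 2·26 = 90
Stage 1: 38(ω_s−ω_c) = −90(ω_r−ω_c),  ω_s=0, ω_r=1
Stage 1: 38(0−ω_c) = −90(1−ω_c)  ⇒  128ω_c = 90  ⇒  ω_c = 45/64
  ⇒ ω_c¹/ω_r¹ = 45/64
Stage 2: N_ring = 39 + 2·29 = 97
Stage 2: 39(ω_s−ω_c) = −97(ω_r−ω_c),  ω_s=0, ω_r=1
Stage 2: 39(0−ω_c) = −97(1−ω_c)  ⇒  136ω_c = 97  ⇒  ω_c = 97/136
  ⇒ ω_c²/ω_r² = 97/136
Coupling ω_r² = ω_c¹ ⇒ overall = 45/64 × 97/136 = 4365/8704

4365/8704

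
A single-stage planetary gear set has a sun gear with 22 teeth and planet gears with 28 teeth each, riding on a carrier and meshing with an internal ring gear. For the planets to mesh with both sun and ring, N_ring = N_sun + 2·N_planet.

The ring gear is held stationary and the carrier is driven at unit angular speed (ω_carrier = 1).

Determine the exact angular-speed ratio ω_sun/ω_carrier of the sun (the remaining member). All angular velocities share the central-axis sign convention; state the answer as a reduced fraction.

50/11

N_ring = 22 + 2·28 = 78
22(ω_s−ω_c) = −78(ω_r−ω_c),  ω_r=0, ω_c=1
ω_s = 1 − (78/22)(0−1) = 50/11
ω_s/ω_c = 50/11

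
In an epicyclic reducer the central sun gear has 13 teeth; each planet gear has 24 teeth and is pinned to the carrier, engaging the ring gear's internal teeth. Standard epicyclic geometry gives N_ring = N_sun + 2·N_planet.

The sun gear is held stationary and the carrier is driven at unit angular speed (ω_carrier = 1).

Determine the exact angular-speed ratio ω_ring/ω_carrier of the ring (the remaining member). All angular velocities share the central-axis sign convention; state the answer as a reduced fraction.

N_ring = 13 + 2·24 = 61
13(ω_s−ω_c) = −61(ω_r−ω_c),  ω_s=0, ω_c=1
ω_r = 1 − (13/61)(0−1) = 74/61
ω_r/ω_c = 74/61

74/61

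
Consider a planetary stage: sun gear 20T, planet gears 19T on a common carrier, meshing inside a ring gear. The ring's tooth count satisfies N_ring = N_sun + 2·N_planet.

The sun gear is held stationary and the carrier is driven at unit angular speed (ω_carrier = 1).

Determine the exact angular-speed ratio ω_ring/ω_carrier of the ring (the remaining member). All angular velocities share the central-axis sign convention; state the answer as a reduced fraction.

39/29

N_ring = 20 + 2·19 = 58
20(ω_s−ω_c) = −58(ω_r−ω_c),  ω_s=0, ω_c=1
ω_r = 1 − (20/58)(0−1) = 39/29
ω_r/ω_c = 39/29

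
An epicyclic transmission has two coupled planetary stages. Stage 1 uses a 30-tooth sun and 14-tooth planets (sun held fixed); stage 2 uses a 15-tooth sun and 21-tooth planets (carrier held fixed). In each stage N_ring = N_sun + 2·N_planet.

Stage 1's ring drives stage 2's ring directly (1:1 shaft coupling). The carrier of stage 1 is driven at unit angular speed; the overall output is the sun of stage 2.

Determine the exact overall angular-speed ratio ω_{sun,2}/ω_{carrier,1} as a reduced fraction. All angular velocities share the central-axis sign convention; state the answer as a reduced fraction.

-836/145

Stage 1: N_ring = 30 + 2·14 = 58
Stage 1: 30(ω_s−ω_c) = −58(ω_r−ω_c),  ω_s=0, ω_c=1
Stage 1: ω_r = 1 − (30/58)(0−1) = 44/29
  ⇒ ω_r¹/ω_c¹ = 44/29
Stage 2: N_ring = 15 + 2·21 = 57
Stage 2: 15(ω_s−ω_c) = −57(ω_r−ω_c),  ω_c=0, ω_r=1
Stage 2: ω_s = 0 − (57/15)(1−0) = -19/5
  ⇒ ω_s²/ω_r² = -19/5
Coupling ω_r² = ω_r¹ ⇒ overall = 44/29 × -19/5 = -836/145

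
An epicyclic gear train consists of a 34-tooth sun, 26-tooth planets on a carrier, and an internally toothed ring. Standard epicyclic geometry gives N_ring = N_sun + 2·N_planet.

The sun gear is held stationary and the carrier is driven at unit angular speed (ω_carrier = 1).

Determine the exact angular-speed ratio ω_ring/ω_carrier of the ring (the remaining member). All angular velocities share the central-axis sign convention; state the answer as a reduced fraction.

60/43

N_ring = 34 + 2·26 = 86
34(ω_s−ω_c) = −86(ω_r−ω_c),  ω_s=0, ω_c=1
ω_r = 1 − (34/86)(0−1) = 60/43
ω_r/ω_c = 60/43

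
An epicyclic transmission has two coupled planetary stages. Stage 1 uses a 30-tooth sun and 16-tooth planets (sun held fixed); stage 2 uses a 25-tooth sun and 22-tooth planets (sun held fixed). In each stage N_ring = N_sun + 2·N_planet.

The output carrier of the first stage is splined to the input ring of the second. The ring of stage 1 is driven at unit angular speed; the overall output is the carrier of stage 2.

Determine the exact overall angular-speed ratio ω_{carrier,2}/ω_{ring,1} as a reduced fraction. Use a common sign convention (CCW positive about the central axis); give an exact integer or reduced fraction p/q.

Stage 1: N_ring = 30 + 2·16 = 62
Stage 1: 30(ω_s−ω_c) = −62(ω_r−ω_c),  ω_s=0, ω_r=1
Stage 1: 30(0−ω_c) = −62(1−ω_c)  ⇒  92ω_c = 62  ⇒  ω_c = 31/46
  ⇒ ω_c¹/ω_r¹ = 31/46
Stage 2: N_ring = 25 + 2·22 = 69
Stage 2: 25(ω_s−ω_c) = −69(ω_r−ω_c),  ω_s=0, ω_r=1
Stage 2: 25(0−ω_c) = −69(1−ω_c)  ⇒  94ω_c = 69  ⇒  ω_c = 69/94
  ⇒ ω_c²/ω_r² = 69/94
Coupling ω_r² = ω_c¹ ⇒ overall = 31/46 × 69/94 = 93/188

93/188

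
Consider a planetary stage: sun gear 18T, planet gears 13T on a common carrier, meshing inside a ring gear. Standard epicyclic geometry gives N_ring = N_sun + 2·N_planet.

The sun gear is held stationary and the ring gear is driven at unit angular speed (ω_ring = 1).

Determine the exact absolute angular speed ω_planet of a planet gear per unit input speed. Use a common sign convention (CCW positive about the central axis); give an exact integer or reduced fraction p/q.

N_ring = 18 + 2·13 = 44
18(ω_s−ω_c) = −44(ω_r−ω_c),  ω_s=0, ω_r=1
18(0−ω_c) = −44(1−ω_c)  ⇒  62ω_c = 44  ⇒  ω_c = 22/31
sun–planet: 18·(0−22/31) = −13·(ω_p−ω_c)  ⇒  ω_p−ω_c = −(18/13)·(-22/31) = 396/403
ω_p = 22/31 + 396/403 = 22/13

22/13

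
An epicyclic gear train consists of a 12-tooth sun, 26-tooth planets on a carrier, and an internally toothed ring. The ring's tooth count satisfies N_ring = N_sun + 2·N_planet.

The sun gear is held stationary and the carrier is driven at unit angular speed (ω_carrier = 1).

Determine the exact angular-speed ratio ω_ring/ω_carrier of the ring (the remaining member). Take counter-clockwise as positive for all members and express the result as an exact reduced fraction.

N_ring = 12 + 2·26 = 64
12(ω_s−ω_c) = −64(ω_r−ω_c),  ω_s=0, ω_c=1
ω_r = 1 − (12/64)(0−1) = 19/16
ω_r/ω_c = 19/16

19/16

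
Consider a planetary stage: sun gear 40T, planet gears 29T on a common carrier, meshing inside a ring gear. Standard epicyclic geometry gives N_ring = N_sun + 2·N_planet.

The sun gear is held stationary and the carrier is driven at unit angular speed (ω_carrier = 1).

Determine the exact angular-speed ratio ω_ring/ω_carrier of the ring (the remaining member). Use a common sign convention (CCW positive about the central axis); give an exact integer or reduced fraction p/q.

N_ring = 40 + 2·29 = 98
40(ω_s−ω_c) = −98(ω_r−ω_c),  ω_s=0, ω_c=1
ω_r = 1 − (40/98)(0−1) = 69/49
ω_r/ω_c = 69/49

69/49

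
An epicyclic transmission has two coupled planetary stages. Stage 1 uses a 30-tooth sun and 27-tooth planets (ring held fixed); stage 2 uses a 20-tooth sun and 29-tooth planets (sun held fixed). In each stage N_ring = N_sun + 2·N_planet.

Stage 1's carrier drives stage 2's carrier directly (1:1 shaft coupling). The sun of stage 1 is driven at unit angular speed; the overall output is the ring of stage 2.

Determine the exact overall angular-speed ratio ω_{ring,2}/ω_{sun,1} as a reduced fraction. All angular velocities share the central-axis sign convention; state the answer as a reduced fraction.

Stage 1: N_ring = 30 + 2·27 = 84
Stage 1: 30(ω_s−ω_c) = −84(ω_r−ω_c),  ω_r=0, ω_s=1
Stage 1: 30(1−ω_c) = −84(0−ω_c)  ⇒  114ω_c = 30  ⇒  ω_c = 5/19
  ⇒ ω_c¹/ω_s¹ = 5/19
Stage 2: N_ring = 20 + 2·29 = 78
Stage 2: 20(ω_s−ω_c) = −78(ω_r−ω_c),  ω_s=0, ω_c=1
Stage 2: ω_r = 1 − (20/78)(0−1) = 49/39
  ⇒ ω_r²/ω_c² = 49/39
Coupling ω_c² = ω_c¹ ⇒ overall = 5/19 × 49/39 = 245/741

245/741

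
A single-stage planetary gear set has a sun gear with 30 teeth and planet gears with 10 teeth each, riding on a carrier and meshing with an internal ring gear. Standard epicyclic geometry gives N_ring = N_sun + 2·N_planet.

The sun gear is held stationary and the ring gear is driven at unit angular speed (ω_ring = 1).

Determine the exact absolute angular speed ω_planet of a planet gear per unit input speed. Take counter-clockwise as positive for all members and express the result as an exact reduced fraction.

N_ring = 30 + 2·10 = 50
30(ω_s−ω_c) = −50(ω_r−ω_c),  ω_s=0, ω_r=1
30(0−ω_c) = −50(1−ω_c)  ⇒  80ω_c = 50  ⇒  ω_c = 5/8
sun–planet: 30·(0−5/8) = −10·(ω_p−ω_c)  ⇒  ω_p−ω_c = −(30/10)·(-5/8) = 15/8
ω_p = 5/8 + 15/8 = 5/2

5/2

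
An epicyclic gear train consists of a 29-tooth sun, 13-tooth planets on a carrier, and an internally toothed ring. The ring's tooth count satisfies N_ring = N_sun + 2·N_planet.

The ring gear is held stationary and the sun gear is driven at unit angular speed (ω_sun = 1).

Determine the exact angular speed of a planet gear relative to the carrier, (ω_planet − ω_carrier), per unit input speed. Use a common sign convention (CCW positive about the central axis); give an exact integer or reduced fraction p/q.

-1595/1092

N_ring = 29 + 2·13 = 55
29(ω_s−ω_c) = −55(ω_r−ω_c),  ω_r=0, ω_s=1
29(1−ω_c) = −55(0−ω_c)  ⇒  84ω_c = 29  ⇒  ω_c = 29/84
sun–planet: 29·(1−29/84) = −13·(ω_p−ω_c)  ⇒  ω_p−ω_c = −(29/13)·(55/84) = -1595/1092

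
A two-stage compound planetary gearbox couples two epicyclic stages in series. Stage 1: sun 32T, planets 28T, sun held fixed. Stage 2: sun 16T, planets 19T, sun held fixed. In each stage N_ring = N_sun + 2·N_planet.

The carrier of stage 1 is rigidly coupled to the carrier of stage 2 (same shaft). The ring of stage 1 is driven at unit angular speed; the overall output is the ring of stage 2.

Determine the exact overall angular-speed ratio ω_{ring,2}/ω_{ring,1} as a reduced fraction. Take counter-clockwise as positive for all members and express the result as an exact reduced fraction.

Stage 1: N_ring = 32 + 2·28 = 88
Stage 1: 32(ω_s−ω_c) = −88(ω_r−ω_c),  ω_s=0, ω_r=1
Stage 1: 32(0−ω_c) = −88(1−ω_c)  ⇒  120ω_c = 88  ⇒  ω_c = 11/15
  ⇒ ω_c¹/ω_r¹ = 11/15
Stage 2: N_ring = 16 + 2·19 = 54
Stage 2: 16(ω_s−ω_c) = −54(ω_r−ω_c),  ω_s=0, ω_c=1
Stage 2: ω_r = 1 − (16/54)(0−1) = 35/27
  ⇒ ω_r²/ω_c² = 35/27
Coupling ω_c² = ω_c¹ ⇒ overall = 11/15 × 35/27 = 77/81

77/81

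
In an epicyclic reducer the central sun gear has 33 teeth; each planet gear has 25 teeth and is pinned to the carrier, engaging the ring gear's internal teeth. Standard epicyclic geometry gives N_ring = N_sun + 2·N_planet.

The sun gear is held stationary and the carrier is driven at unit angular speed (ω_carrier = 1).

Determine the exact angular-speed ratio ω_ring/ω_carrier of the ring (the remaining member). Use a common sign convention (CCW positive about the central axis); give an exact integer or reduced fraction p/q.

N_ring = 33 + 2·25 = 83
33(ω_s−ω_c) = −83(ω_r−ω_c),  ω_s=0, ω_c=1
ω_r = 1 − (33/83)(0−1) = 116/83
ω_r/ω_c = 116/83

116/83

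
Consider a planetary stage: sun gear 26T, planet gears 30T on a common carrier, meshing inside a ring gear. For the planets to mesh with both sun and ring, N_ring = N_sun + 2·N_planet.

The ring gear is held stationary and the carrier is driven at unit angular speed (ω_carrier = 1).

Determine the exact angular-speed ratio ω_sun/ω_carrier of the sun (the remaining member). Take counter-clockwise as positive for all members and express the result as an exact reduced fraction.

N_ring = 26 + 2·30 = 86
26(ω_s−ω_c) = −86(ω_r−ω_c),  ω_r=0, ω_c=1
ω_s = 1 − (86/26)(0−1) = 56/13
ω_s/ω_c = 56/13

56/13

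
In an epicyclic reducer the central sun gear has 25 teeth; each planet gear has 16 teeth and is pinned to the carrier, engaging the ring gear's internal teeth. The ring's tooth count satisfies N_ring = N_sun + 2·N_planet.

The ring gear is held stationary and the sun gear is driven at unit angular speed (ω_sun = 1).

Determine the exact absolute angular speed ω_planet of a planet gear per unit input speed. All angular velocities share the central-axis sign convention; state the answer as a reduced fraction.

-25/32

N_ring = 25 + 2·16 = 57
25(ω_s−ω_c) = −57(ω_r−ω_c),  ω_r=0, ω_s=1
25(1−ω_c) = −57(0−ω_c)  ⇒  82ω_c = 25  ⇒  ω_c = 25/82
sun–planet: 25·(1−25/82) = −16·(ω_p−ω_c)  ⇒  ω_p−ω_c = −(25/16)·(57/82) = -1425/1312
ω_p = 25/82 − 1425/1312 = -25/32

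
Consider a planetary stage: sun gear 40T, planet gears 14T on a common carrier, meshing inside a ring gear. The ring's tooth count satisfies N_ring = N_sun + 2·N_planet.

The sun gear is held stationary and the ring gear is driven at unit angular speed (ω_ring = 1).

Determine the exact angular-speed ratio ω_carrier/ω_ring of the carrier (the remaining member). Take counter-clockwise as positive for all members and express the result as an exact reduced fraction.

17/27

N_ring = 40 + 2·14 = 68
40(ω_s−ω_c) = −68(ω_r−ω_c),  ω_s=0, ω_r=1
40(0−ω_c) = −68(1−ω_c)  ⇒  108ω_c = 68  ⇒  ω_c = 17/27
ω_c/ω_r = 17/27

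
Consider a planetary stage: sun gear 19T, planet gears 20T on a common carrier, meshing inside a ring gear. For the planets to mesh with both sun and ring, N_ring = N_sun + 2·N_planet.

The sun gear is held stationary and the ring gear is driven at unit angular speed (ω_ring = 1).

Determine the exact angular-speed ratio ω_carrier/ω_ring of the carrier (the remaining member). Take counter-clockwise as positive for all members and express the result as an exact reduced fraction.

59/78

N_ring = 19 + 2·20 = 59
19(ω_s−ω_c) = −59(ω_r−ω_c),  ω_s=0, ω_r=1
19(0−ω_c) = −59(1−ω_c)  ⇒  78ω_c = 59  ⇒  ω_c = 59/78
ω_c/ω_r = 59/78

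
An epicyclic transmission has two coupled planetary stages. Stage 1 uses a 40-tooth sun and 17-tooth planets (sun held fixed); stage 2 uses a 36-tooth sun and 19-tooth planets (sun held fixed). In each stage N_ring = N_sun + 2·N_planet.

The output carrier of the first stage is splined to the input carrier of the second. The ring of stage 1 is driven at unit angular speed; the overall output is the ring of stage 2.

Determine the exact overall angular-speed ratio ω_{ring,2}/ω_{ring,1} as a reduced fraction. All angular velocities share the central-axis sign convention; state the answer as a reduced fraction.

55/57

Stage 1: N_ring = 40 + 2·17 = 74
Stage 1: 40(ω_s−ω_c) = −74(ω_r−ω_c),  ω_s=0, ω_r=1
Stage 1: 40(0−ω_c) = −74(1−ω_c)  ⇒  114ω_c = 74  ⇒  ω_c = 37/57
  ⇒ ω_c¹/ω_r¹ = 37/57
Stage 2: N_ring = 36 + 2·19 = 74
Stage 2: 36(ω_s−ω_c) = −74(ω_r−ω_c),  ω_s=0, ω_c=1
Stage 2: ω_r = 1 − (36/74)(0−1) = 55/37
  ⇒ ω_r²/ω_c² = 55/37
Coupling ω_c² = ω_c¹ ⇒ overall = 37/57 × 55/37 = 55/57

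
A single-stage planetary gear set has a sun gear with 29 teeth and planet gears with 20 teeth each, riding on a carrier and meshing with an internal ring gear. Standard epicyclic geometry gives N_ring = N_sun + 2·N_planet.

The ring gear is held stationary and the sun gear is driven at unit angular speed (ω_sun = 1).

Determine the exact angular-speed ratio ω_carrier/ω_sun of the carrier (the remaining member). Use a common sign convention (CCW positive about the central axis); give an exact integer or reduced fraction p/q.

N_ring = 29 + 2·20 = 69
29(ω_s−ω_c) = −69(ω_r−ω_c),  ω_r=0, ω_s=1
29(1−ω_c) = −69(0−ω_c)  ⇒  98ω_c = 29  ⇒  ω_c = 29/98
ω_c/ω_s = 29/98

29/98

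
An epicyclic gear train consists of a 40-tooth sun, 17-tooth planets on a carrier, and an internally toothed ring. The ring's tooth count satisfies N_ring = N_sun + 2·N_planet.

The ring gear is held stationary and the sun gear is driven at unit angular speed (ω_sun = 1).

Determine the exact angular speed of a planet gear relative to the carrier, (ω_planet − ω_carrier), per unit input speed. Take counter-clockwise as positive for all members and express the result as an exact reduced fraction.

-1480/969

N_ring = 40 + 2·17 = 74
40(ω_s−ω_c) = −74(ω_r−ω_c),  ω_r=0, ω_s=1
40(1−ω_c) = −74(0−ω_c)  ⇒  114ω_c = 40  ⇒  ω_c = 20/57
sun–planet: 40·(1−20/57) = −17·(ω_p−ω_c)  ⇒  ω_p−ω_c = −(40/17)·(37/57) = -1480/969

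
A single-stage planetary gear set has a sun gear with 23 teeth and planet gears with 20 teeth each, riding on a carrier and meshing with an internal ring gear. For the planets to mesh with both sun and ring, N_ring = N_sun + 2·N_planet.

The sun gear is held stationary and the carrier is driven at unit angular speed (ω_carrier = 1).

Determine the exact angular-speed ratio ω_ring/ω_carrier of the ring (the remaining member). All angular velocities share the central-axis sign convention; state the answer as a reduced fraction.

N_ring = 23 + 2·20 = 63
23(ω_s−ω_c) = −63(ω_r−ω_c),  ω_s=0, ω_c=1
ω_r = 1 − (23/63)(0−1) = 86/63
ω_r/ω_c = 86/63

86/63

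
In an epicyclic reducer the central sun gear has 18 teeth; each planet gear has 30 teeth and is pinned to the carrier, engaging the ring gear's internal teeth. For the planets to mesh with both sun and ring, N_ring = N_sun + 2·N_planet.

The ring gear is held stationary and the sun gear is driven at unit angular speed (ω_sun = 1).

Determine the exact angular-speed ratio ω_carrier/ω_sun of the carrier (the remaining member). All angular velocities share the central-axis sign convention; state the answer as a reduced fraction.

N_ring = 18 + 2·30 = 78
18(ω_s−ω_c) = −78(ω_r−ω_c),  ω_r=0, ω_s=1
18(1−ω_c) = −78(0−ω_c)  ⇒  96ω_c = 18  ⇒  ω_c = 3/16
ω_c/ω_s = 3/16

3/16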